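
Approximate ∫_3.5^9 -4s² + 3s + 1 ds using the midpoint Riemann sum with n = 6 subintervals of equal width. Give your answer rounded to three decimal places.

-804.668

Δs = (9 − 3.5)/6 = 11/12.
Midpoints: 95/24, 4.875, 139/24, 161/24, 7.625, 205/24.
f(95/24) = -7171/144, f(4.875) = -79.4375, f(139/24) = -16675/144, f(161/24) = -22879/144, f(7.625) = -208.6875, f(205/24) = -38191/144.
Sum = Δs · [f(95/24) + f(4.875) + f(139/24) + ...].
Sum ≈ -804.668.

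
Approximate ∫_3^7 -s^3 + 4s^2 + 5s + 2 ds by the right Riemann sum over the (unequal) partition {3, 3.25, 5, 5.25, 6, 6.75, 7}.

-116.16796875

Subinterval widths: 0.25, 1.75, 0.25, 0.75, 0.75, 0.25.
Right endpoints: 3.25, 5, 5.25, 6, 6.75, 7.
f(3.25) = 26.171875, f(5) = 2, f(5.25) = -6.203125, f(6) = -40, f(6.75) = -89.546875, f(7) = -110.
Sum = Σ Δs_i · f(s_i).
Sum = -116.16796875.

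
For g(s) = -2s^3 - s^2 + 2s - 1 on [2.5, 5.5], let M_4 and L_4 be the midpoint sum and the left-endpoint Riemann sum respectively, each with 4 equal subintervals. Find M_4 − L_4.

-109.265625

M_4 = -463.734375.
L_4 = -354.46875.
M_4 − L_4 = -109.265625.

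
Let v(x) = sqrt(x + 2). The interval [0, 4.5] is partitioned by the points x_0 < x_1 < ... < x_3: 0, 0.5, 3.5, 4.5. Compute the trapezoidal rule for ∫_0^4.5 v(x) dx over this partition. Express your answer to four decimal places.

Subinterval widths: 0.5, 3, 1.
v(0) ≈ 1.4142, v(0.5) ≈ 1.5811, v(3.5) ≈ 2.3452, v(4.5) ≈ 2.5495.
On each subinterval the trapezoid contributes (Δx_i/2)·[v(x_{i-1}) + v(x_i)].
Sum ≈ 9.0857.

9.0857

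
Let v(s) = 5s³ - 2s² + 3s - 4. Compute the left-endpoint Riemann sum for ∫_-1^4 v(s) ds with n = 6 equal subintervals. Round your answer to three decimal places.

Δs = (4 − (-1))/6 = 5/6.
Left endpoints: -1, -1/6, 2/3, 1.5, 7/3, 19/6.
v(-1) = -14, v(-1/6) = -989/216, v(2/3) = -38/27, v(1.5) = 12.875, v(7/3) = 1502/27, v(19/6) = 31151/216.
Sum = Δs · [v(-1) + v(-1/6) + v(2/3) + ...].
Sum ≈ 160.613.

160.613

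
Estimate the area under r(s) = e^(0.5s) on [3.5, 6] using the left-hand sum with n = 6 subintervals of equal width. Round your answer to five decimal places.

25.77985

Δs = (6 − 3.5)/6 = 5/12.
Left endpoints: 3.5, 47/12, 13/3, 4.75, 31/6, 67/12.
r(3.5) ≈ 5.75460, r(47/12) ≈ 7.08750, r(13/3) ≈ 8.72914, r(4.75) ≈ 10.75101, r(31/6) ≈ 13.24120, r(67/12) ≈ 16.30818.
Sum = Δs · [r(3.5) + r(47/12) + r(13/3) + ...].
Sum ≈ 25.77985.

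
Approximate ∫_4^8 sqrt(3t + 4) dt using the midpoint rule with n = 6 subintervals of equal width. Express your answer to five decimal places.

Δt = (8 − 4)/6 = 2/3.
Midpoints: 13/3, 5, 17/3, 19/3, 7, 23/3.
f(13/3) ≈ 4.12311, f(5) ≈ 4.35890, f(17/3) ≈ 4.58258, f(19/3) ≈ 4.79583, f(7) ≈ 5.00000, f(23/3) ≈ 5.19615.
Sum = Δt · [f(13/3) + f(5) + f(17/3) + ...].
Sum ≈ 18.70438.

18.70438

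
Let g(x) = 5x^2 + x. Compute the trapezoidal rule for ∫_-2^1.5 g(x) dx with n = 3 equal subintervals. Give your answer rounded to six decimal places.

Δx = (1.5 − (-2))/3 = 7/6.
g(-2) = 18, g(-5/6) = 95/36, g(1/3) = 8/9, g(1.5) = 12.75.
T_3 = (Δx/2)·[g(x_0) + 2g(x_1) + 2g(x_2) + g(x_3)].
Sum ≈ 22.053241.

22.053241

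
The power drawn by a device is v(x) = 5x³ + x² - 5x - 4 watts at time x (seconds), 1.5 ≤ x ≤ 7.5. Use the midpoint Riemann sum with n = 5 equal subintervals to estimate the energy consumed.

3879.93

Δx = (7.5 − 1.5)/5 = 1.2.
Midpoints: 2.1, 3.3, 4.5, 5.7, 6.9.
v(2.1) = 36.215, v(3.3) = 170.075, v(4.5) = 449.375, v(5.7) = 925.955, v(6.9) = 1651.655.
Sum = Δx · [v(2.1) + v(3.3) + v(4.5) + v(5.7) + v(6.9)].
Sum = 3879.93.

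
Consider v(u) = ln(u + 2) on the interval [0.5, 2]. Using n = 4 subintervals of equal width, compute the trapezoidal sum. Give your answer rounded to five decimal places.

1.75270

Δu = (2 − 0.5)/4 = 0.375.
v(0.5) ≈ 0.91629, v(0.875) ≈ 1.05605, v(1.25) ≈ 1.17865, v(1.625) ≈ 1.28785, v(2) ≈ 1.38629.
T_4 = (Δu/2)·[v(u_0) + 2v(u_1) + 2v(u_2) + 2v(u_3) + v(u_4)].
Sum ≈ 1.75270.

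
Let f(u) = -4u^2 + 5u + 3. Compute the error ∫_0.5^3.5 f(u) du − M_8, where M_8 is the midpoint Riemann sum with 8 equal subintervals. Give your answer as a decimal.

Exact integral: ∫_0.5^3.5 f(u) du = -18.
M_8 = -17.859375.
Error = -18 − (-17.859375) = -0.140625.

-0.140625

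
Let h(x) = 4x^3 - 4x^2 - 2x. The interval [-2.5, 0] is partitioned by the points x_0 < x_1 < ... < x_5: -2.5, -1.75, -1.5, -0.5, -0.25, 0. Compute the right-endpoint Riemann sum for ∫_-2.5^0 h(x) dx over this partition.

Subinterval widths: 0.75, 0.25, 1, 0.25, 0.25.
Right endpoints: -1.75, -1.5, -0.5, -0.25, 0.
h(-1.75) = -30.1875, h(-1.5) = -19.5, h(-0.5) = -0.5, h(-0.25) = 0.1875, h(0) = 0.
Sum = Σ Δx_i · h(x_i).
Sum = -27.96875.

-27.96875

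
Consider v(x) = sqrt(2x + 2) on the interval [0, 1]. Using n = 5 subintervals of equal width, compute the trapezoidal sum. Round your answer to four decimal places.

1.7232

Δx = (1 − 0)/5 = 0.2.
v(0) ≈ 1.4142, v(0.2) ≈ 1.5492, v(0.4) ≈ 1.6733, v(0.6) ≈ 1.7889, v(0.8) ≈ 1.8974, v(1) ≈ 2.0000.
T_5 = (Δx/2)·[v(x_0) + 2v(x_1) + ... + 2v(x_{4}) + v(x_5)].
Sum ≈ 1.7232.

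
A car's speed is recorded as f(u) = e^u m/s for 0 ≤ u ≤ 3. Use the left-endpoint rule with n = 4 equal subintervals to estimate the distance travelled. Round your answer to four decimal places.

Δu = (3 − 0)/4 = 0.75.
Left endpoints: 0, 0.75, 1.5, 2.25.
f(0) ≈ 1.0000, f(0.75) ≈ 2.1170, f(1.5) ≈ 4.4817, f(2.25) ≈ 9.4877.
Sum = Δu · [f(0) + f(0.75) + f(1.5) + f(2.25)].
Sum ≈ 12.8148.

12.8148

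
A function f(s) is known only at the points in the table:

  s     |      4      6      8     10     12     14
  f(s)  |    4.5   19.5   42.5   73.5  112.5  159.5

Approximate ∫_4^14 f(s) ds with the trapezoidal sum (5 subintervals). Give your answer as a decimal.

660

Δs = 2.
T_5 = (2/2)·[4.5 + 2·19.5 + 2·42.5 + 2·73.5 + 2·112.5 + 159.5] = 660.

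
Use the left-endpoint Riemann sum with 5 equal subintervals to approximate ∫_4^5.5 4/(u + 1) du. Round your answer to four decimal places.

Δu = (5.5 − 4)/5 = 0.3.
Left endpoints: 4, 4.3, 4.6, 4.9, 5.2.
f(4) = 0.8, f(4.3) = 40/53, f(4.6) = 5/7, f(4.9) = 40/59, f(5.2) = 20/31.
Sum = Δu · [f(4) + f(4.3) + f(4.6) + f(4.9) + f(5.2)].
Sum ≈ 1.0776.

1.0776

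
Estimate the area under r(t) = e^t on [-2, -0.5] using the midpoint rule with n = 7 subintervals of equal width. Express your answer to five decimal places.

Δt = (-0.5 − (-2))/7 = 3/14.
Midpoints: -53/28, -47/28, -41/28, -1.25, -29/28, -23/28, -17/28.
r(-53/28) ≈ 0.15064, r(-47/28) ≈ 0.18664, r(-41/28) ≈ 0.23124, r(-1.25) ≈ 0.28650, r(-29/28) ≈ 0.35497, r(-23/28) ≈ 0.43980, r(-17/28) ≈ 0.54491.
Sum = Δt · [r(-53/28) + r(-47/28) + r(-41/28) + ...].
Sum ≈ 0.47030.

0.47030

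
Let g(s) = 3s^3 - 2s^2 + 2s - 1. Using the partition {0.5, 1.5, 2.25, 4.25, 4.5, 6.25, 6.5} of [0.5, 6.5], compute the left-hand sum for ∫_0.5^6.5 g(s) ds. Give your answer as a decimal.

Subinterval widths: 1, 0.75, 2, 0.25, 1.75, 0.25.
Left endpoints: 0.5, 1.5, 2.25, 4.25, 4.5, 6.25.
g(0.5) = -0.125, g(1.5) = 7.625, g(2.25) = 27.546875, g(4.25) = 201.671875, g(4.5) = 240.875, g(6.25) = 665.796875.
Sum = Σ Δs_i · g(s_i).
Sum = 699.0859375.

699.0859375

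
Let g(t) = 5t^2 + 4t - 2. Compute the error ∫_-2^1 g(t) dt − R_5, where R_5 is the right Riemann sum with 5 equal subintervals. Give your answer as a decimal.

Exact integral: ∫_-2^1 g(t) dt = 3.
R_5 = 3.
Error = 3 − 3 = 0.

0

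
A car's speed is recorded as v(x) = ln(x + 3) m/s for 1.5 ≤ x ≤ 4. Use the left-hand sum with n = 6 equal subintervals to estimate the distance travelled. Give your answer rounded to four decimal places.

4.2598

Δx = (4 − 1.5)/6 = 5/12.
Left endpoints: 1.5, 23/12, 7/3, 2.75, 19/6, 43/12.
v(1.5) ≈ 1.5041, v(23/12) ≈ 1.5926, v(7/3) ≈ 1.6740, v(2.75) ≈ 1.7492, v(19/6) ≈ 1.8192, v(43/12) ≈ 1.8845.
Sum = Δx · [v(1.5) + v(23/12) + v(7/3) + ...].
Sum ≈ 4.2598.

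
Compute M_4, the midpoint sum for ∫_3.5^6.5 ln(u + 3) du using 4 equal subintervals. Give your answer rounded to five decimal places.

Δu = (6.5 − 3.5)/4 = 0.75.
Midpoints: 3.875, 4.625, 5.375, 6.125.
f(3.875) ≈ 1.92789, f(4.625) ≈ 2.03143, f(5.375) ≈ 2.12525, f(6.125) ≈ 2.21102.
Sum = Δu · [f(3.875) + f(4.625) + f(5.375) + f(6.125)].
Sum ≈ 6.22169.

6.22169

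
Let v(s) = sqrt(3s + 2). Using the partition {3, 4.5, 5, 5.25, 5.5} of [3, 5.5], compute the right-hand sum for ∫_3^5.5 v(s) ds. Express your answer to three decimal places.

Subinterval widths: 1.5, 0.5, 0.25, 0.25.
Right endpoints: 4.5, 5, 5.25, 5.5.
v(4.5) ≈ 3.937, v(5) ≈ 4.123, v(5.25) ≈ 4.213, v(5.5) ≈ 4.301.
Sum = Σ Δs_i · v(s_i).
Sum ≈ 10.096.

10.096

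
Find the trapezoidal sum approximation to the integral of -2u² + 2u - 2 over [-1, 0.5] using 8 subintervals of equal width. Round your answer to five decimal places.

-4.51758

Δu = (0.5 − (-1))/8 = 0.1875.
f(-1) = -6, f(-0.8125) = -4.9453125, f(-0.625) = -4.03125, f(-0.4375) = -3.2578125, f(-0.25) = -2.625, f(-0.0625) = -2.1328125, f(0.125) = -1.78125, f(0.3125) = -1.5703125, f(0.5) = -1.5.
T_8 = (Δu/2)·[f(u_0) + 2f(u_1) + ... + 2f(u_{7}) + f(u_8)].
Sum ≈ -4.51758.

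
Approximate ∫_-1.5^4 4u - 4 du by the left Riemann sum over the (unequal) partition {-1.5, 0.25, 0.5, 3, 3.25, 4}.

-14.5

Subinterval widths: 1.75, 0.25, 2.5, 0.25, 0.75.
Left endpoints: -1.5, 0.25, 0.5, 3, 3.25.
f(-1.5) = -10, f(0.25) = -3, f(0.5) = -2, f(3) = 8, f(3.25) = 9.
Sum = Σ Δu_i · f(u_i).
Sum = -14.5.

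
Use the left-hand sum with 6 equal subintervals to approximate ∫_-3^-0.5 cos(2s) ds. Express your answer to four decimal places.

Δs = (-0.5 − (-3))/6 = 5/12.
Left endpoints: -3, -31/12, -13/6, -1.75, -4/3, -11/12.
f(-3) ≈ 0.9602, f(-31/12) ≈ 0.4388, f(-13/6) ≈ -0.3700, f(-1.75) ≈ -0.9365, f(-4/3) ≈ -0.8893, f(-11/12) ≈ -0.2595.
Sum = Δs · [f(-3) + f(-31/12) + f(-13/6) + ...].
Sum ≈ -0.4402.

-0.4402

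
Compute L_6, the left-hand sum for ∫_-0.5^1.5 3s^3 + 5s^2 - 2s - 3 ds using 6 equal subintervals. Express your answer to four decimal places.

-0.8148

Δs = (1.5 − (-0.5))/6 = 1/3.
Left endpoints: -0.5, -1/6, 1/6, 0.5, 5/6, 7/6.
f(-0.5) = -1.125, f(-1/6) = -61/24, f(1/6) = -229/72, f(0.5) = -2.375, f(5/6) = 13/24, f(7/6) = 449/72.
Sum = Δs · [f(-0.5) + f(-1/6) + f(1/6) + ...].
Sum ≈ -0.8148.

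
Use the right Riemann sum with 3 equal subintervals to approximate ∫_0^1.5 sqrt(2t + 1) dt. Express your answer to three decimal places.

Δt = (1.5 − 0)/3 = 0.5.
Right endpoints: 0.5, 1, 1.5.
f(0.5) ≈ 1.414, f(1) ≈ 1.732, f(1.5) ≈ 2.000.
Sum = Δt · [f(0.5) + f(1) + f(1.5)].
Sum ≈ 2.573.

2.573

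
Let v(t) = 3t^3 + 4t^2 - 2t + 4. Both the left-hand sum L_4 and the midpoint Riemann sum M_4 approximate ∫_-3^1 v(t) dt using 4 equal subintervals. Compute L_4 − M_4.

L_4 = -24.
M_4 = 3.
L_4 − M_4 = -27.

-27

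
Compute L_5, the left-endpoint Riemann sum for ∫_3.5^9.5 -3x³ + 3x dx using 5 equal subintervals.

-4508.19

Δx = (9.5 − 3.5)/5 = 1.2.
Left endpoints: 3.5, 4.7, 5.9, 7.1, 8.3.
f(3.5) = -118.125, f(4.7) = -297.369, f(5.9) = -598.437, f(7.1) = -1052.433, f(8.3) = -1690.461.
Sum = Δx · [f(3.5) + f(4.7) + f(5.9) + f(7.1) + f(8.3)].
Sum = -4508.19.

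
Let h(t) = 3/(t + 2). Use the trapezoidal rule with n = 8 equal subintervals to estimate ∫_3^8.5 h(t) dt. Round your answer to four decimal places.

2.2295

Δt = (8.5 − 3)/8 = 0.6875.
h(3) = 0.6, h(3.6875) = 48/91, h(4.375) = 8/17, h(5.0625) = 48/113, h(5.75) = 12/31, h(6.4375) = 16/45, h(7.125) = 24/73, h(7.8125) = 48/157, h(8.5) = 2/7.
T_8 = (Δt/2)·[h(t_0) + 2h(t_1) + ... + 2h(t_{7}) + h(t_8)].
Sum ≈ 2.2295.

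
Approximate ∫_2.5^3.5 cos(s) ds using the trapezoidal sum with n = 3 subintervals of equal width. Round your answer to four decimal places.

-0.9404

Δs = (3.5 − 2.5)/3 = 1/3.
f(2.5) ≈ -0.8011, f(17/6) ≈ -0.9529, f(19/6) ≈ -0.9997, f(3.5) ≈ -0.9365.
T_3 = (Δs/2)·[f(s_0) + 2f(s_1) + 2f(s_2) + f(s_3)].
Sum ≈ -0.9404.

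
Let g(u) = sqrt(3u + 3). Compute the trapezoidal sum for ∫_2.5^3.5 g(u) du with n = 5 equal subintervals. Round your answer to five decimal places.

Δu = (3.5 − 2.5)/5 = 0.2.
g(2.5) ≈ 3.24037, g(2.7) ≈ 3.33167, g(2.9) ≈ 3.42053, g(3.1) ≈ 3.50714, g(3.3) ≈ 3.59166, g(3.5) ≈ 3.67423.
T_5 = (Δu/2)·[g(u_0) + 2g(u_1) + ... + 2g(u_{4}) + g(u_5)].
Sum ≈ 3.46166.

3.46166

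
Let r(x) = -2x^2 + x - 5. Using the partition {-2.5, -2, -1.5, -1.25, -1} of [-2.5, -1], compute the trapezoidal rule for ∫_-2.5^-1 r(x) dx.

Subinterval widths: 0.5, 0.5, 0.25, 0.25.
r(-2.5) = -20, r(-2) = -15, r(-1.5) = -11, r(-1.25) = -9.375, r(-1) = -8.
On each subinterval the trapezoid contributes (Δx_i/2)·[r(x_{i-1}) + r(x_i)].
Sum = -19.96875.

-19.96875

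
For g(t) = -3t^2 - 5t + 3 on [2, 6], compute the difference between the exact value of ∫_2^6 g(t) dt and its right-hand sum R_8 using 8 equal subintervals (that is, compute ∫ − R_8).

Exact integral: ∫_2^6 g(t) dt = -276.
R_8 = -305.5.
Error = -276 − (-305.5) = 29.5.

29.5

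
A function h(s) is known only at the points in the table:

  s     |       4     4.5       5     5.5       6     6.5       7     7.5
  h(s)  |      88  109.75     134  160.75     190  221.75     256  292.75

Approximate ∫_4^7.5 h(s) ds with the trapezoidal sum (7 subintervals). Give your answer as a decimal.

Δs = 0.5.
T_7 = (0.5/2)·[88 + 2·109.75 + 2·134 + 2·160.75 + 2·190 + 2·221.75 + 2·256 + 292.75] = 631.3125.

631.3125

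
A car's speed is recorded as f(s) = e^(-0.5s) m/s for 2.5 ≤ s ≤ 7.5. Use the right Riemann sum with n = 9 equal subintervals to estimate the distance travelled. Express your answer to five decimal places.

Δs = (7.5 − 2.5)/9 = 5/9.
Right endpoints: 55/18, 65/18, 25/6, 85/18, 95/18, 35/6, 115/18, 125/18, 7.5.
f(55/18) ≈ 0.21702, f(65/18) ≈ 0.16438, f(25/6) ≈ 0.12451, f(85/18) ≈ 0.09432, f(95/18) ≈ 0.07144, f(35/6) ≈ 0.05411, f(115/18) ≈ 0.04099, f(125/18) ≈ 0.03105, f(7.5) ≈ 0.02352.
Sum = Δs · [f(55/18) + f(65/18) + f(25/6) + ...].
Sum ≈ 0.45630.

0.45630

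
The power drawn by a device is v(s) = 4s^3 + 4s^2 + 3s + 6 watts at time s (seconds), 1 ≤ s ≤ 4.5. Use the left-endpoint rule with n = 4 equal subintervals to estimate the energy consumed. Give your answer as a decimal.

Δs = (4.5 − 1)/4 = 0.875.
Left endpoints: 1, 1.875, 2.75, 3.625.
v(1) = 17, v(1.875) = 52.0546875, v(2.75) = 127.6875, v(3.625) = 259.9765625.
Sum = Δs · [v(1) + v(1.875) + v(2.75) + v(3.625)].
Sum = 399.62890625.

399.62890625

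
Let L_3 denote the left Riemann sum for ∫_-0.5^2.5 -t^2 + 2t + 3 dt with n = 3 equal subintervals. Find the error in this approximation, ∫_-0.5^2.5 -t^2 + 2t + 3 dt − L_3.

Exact integral: ∫_-0.5^2.5 f(t) dt = 9.75.
L_3 = 9.25.
Error = 9.75 − 9.25 = 0.5.

0.5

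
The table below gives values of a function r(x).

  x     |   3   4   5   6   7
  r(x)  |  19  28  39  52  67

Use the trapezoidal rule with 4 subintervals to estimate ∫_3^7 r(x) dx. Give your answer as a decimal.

162

Δx = 1.
T_4 = (1/2)·[19 + 2·28 + 2·39 + 2·52 + 67] = 162.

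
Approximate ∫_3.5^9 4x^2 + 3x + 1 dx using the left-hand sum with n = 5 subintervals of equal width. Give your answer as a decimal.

867.57

Δx = (9 − 3.5)/5 = 1.1.
Left endpoints: 3.5, 4.6, 5.7, 6.8, 7.9.
f(3.5) = 60.5, f(4.6) = 99.44, f(5.7) = 148.06, f(6.8) = 206.36, f(7.9) = 274.34.
Sum = Δx · [f(3.5) + f(4.6) + f(5.7) + f(6.8) + f(7.9)].
Sum = 867.57.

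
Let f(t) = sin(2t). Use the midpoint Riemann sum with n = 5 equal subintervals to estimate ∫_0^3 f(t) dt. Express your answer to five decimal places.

Δt = (3 − 0)/5 = 0.6.
Midpoints: 0.3, 0.9, 1.5, 2.1, 2.7.
f(0.3) ≈ 0.56464, f(0.9) ≈ 0.97385, f(1.5) ≈ 0.14112, f(2.1) ≈ -0.87158, f(2.7) ≈ -0.77276.
Sum = Δt · [f(0.3) + f(0.9) + f(1.5) + f(2.1) + f(2.7)].
Sum ≈ 0.02116.

0.02116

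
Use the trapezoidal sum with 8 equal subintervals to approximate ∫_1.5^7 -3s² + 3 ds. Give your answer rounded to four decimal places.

-324.4248

Δs = (7 − 1.5)/8 = 0.6875.
f(1.5) = -3.75, f(2.1875) = -11.35546875, f(2.875) = -21.796875, f(3.5625) = -35.07421875, f(4.25) = -51.1875, f(4.9375) = -70.13671875, f(5.625) = -91.921875, f(6.3125) = -116.54296875, f(7) = -144.
T_8 = (Δs/2)·[f(s_0) + 2f(s_1) + ... + 2f(s_{7}) + f(s_8)].
Sum ≈ -324.4248.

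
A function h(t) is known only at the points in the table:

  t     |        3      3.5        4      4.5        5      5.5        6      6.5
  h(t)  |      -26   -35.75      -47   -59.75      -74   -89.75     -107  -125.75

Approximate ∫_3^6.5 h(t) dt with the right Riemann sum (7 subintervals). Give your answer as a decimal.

Δt = 0.5.
Sum = 0.5·[(-35.75) + (-47) + (-59.75) + (-74) + (-89.75) + (-107) + (-125.75)] = -269.5.

-269.5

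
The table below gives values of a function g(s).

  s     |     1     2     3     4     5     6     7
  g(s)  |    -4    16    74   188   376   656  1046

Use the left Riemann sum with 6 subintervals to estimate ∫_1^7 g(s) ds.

Δs = 1.
Sum = 1·[(-4) + 16 + 74 + 188 + 376 + 656] = 1306.

1306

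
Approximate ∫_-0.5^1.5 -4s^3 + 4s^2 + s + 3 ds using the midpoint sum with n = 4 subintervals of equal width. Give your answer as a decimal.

Δs = (1.5 − (-0.5))/4 = 0.5.
Midpoints: -0.25, 0.25, 0.75, 1.25.
f(-0.25) = 3.0625, f(0.25) = 3.4375, f(0.75) = 4.3125, f(1.25) = 2.6875.
Sum = Δs · [f(-0.25) + f(0.25) + f(0.75) + f(1.25)].
Sum = 6.75.

6.75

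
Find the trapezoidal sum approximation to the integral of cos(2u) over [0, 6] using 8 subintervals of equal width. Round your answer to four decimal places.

-0.2160

Δu = (6 − 0)/8 = 0.75.
f(0) ≈ 1.0000, f(0.75) ≈ 0.0707, f(1.5) ≈ -0.9900, f(2.25) ≈ -0.2108, f(3) ≈ 0.9602, f(3.75) ≈ 0.3466, f(4.5) ≈ -0.9111, f(5.25) ≈ -0.4755, f(6) ≈ 0.8439.
T_8 = (Δu/2)·[f(u_0) + 2f(u_1) + ... + 2f(u_{7}) + f(u_8)].
Sum ≈ -0.2160.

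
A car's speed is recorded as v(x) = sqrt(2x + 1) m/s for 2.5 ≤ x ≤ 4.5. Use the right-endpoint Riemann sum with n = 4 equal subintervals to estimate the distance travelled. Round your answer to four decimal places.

Δx = (4.5 − 2.5)/4 = 0.5.
Right endpoints: 3, 3.5, 4, 4.5.
v(3) ≈ 2.6458, v(3.5) ≈ 2.8284, v(4) ≈ 3.0000, v(4.5) ≈ 3.1623.
Sum = Δx · [v(3) + v(3.5) + v(4) + v(4.5)].
Sum ≈ 5.8182.

5.8182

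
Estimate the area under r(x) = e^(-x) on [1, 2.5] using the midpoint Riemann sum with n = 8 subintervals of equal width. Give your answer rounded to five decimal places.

0.28538

Δx = (2.5 − 1)/8 = 0.1875.
Midpoints: 1.09375, 1.28125, 1.46875, 1.65625, 1.84375, 2.03125, 2.21875, 2.40625.
r(1.09375) ≈ 0.33496, r(1.28125) ≈ 0.27769, r(1.46875) ≈ 0.23021, r(1.65625) ≈ 0.19085, r(1.84375) ≈ 0.15822, r(2.03125) ≈ 0.13117, r(2.21875) ≈ 0.10874, r(2.40625) ≈ 0.09015.
Sum = Δx · [r(1.09375) + r(1.28125) + r(1.46875) + ...].
Sum ≈ 0.28538.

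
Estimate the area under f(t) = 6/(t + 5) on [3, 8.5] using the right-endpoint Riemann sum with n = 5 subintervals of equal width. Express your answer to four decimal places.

Δt = (8.5 − 3)/5 = 1.1.
Right endpoints: 4.1, 5.2, 6.3, 7.4, 8.5.
f(4.1) = 60/91, f(5.2) = 10/17, f(6.3) = 60/113, f(7.4) = 15/31, f(8.5) = 4/9.
Sum = Δt · [f(4.1) + f(5.2) + f(6.3) + f(7.4) + f(8.5)].
Sum ≈ 2.9776.

2.9776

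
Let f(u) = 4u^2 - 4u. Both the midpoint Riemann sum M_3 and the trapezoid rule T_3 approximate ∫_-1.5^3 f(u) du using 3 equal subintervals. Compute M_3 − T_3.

-10.125

M_3 = 23.625.
T_3 = 33.75.
M_3 − T_3 = -10.125.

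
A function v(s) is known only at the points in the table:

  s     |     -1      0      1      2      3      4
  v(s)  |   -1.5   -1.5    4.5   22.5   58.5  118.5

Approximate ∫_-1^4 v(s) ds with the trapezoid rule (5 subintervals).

Δs = 1.
T_5 = (1/2)·[(-1.5) + 2·(-1.5) + 2·4.5 + 2·22.5 + 2·58.5 + 118.5] = 142.5.

142.5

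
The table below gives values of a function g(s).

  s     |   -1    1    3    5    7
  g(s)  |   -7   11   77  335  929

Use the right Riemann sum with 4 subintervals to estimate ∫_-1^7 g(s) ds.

2704

Δs = 2.
Sum = 2·[11 + 77 + 335 + 929] = 2704.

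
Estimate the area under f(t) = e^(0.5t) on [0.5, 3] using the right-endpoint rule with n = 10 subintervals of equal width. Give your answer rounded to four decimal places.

Δt = (3 − 0.5)/10 = 0.25.
Right endpoints: 0.75, 1, 1.25, 1.5, 1.75, 2, 2.25, 2.5, 2.75, 3.
f(0.75) ≈ 1.4550, f(1) ≈ 1.6487, f(1.25) ≈ 1.8682, f(1.5) ≈ 2.1170, f(1.75) ≈ 2.3989, f(2) ≈ 2.7183, f(2.25) ≈ 3.0802, f(2.5) ≈ 3.4903, f(2.75) ≈ 3.9551, f(3) ≈ 4.4817.
Sum = Δt · [f(0.75) + f(1) + f(1.25) + ...].
Sum ≈ 6.8034.

6.8034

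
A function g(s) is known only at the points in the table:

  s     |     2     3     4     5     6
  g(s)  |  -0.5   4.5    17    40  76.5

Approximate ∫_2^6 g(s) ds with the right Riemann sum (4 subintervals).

138

Δs = 1.
Sum = 1·[4.5 + 17 + 40 + 76.5] = 138.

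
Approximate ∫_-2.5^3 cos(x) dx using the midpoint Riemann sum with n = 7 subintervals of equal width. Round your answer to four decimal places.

0.7590

Δx = (3 − (-2.5))/7 = 11/14.
Midpoints: -59/28, -37/28, -15/28, 0.25, 29/28, 51/28, 73/28.
f(-59/28) ≈ -0.5110, f(-37/28) ≈ 0.2468, f(-15/28) ≈ 0.8599, f(0.25) ≈ 0.9689, f(29/28) ≈ 0.5099, f(51/28) ≈ -0.2480, f(73/28) ≈ -0.8605.
Sum = Δx · [f(-59/28) + f(-37/28) + f(-15/28) + ...].
Sum ≈ 0.7590.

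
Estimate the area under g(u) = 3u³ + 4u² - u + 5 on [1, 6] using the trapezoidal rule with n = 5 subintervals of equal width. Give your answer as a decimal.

Δu = (6 − 1)/5 = 1.
g(1) = 11, g(2) = 43, g(3) = 119, g(4) = 257, g(5) = 475, g(6) = 791.
T_5 = (Δu/2)·[g(u_0) + 2g(u_1) + ... + 2g(u_{4}) + g(u_5)].
Sum = 1295.

1295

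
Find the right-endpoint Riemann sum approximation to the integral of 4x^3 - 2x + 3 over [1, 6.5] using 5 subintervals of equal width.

Δx = (6.5 − 1)/5 = 1.1.
Right endpoints: 2.1, 3.2, 4.3, 5.4, 6.5.
f(2.1) = 35.844, f(3.2) = 127.672, f(4.3) = 312.428, f(5.4) = 622.056, f(6.5) = 1088.5.
Sum = Δx · [f(2.1) + f(3.2) + f(4.3) + f(5.4) + f(6.5)].
Sum = 2405.15.

2405.15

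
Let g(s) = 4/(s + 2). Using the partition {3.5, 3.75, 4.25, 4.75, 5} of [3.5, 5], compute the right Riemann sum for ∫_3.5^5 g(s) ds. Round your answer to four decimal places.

Subinterval widths: 0.25, 0.5, 0.5, 0.25.
Right endpoints: 3.75, 4.25, 4.75, 5.
g(3.75) = 16/23, g(4.25) = 0.64, g(4.75) = 16/27, g(5) = 4/7.
Sum = Σ Δs_i · g(s_i).
Sum ≈ 0.9331.

0.9331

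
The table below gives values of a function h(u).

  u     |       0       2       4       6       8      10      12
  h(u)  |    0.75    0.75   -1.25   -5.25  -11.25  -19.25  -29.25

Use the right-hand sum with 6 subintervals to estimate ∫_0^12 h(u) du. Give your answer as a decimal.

-131

Δu = 2.
Sum = 2·[0.75 + (-1.25) + (-5.25) + (-11.25) + (-19.25) + (-29.25)] = -131.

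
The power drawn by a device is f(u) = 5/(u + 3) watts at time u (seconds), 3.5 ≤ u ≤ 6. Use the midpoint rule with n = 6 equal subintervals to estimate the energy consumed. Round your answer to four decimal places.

Δu = (6 − 3.5)/6 = 5/12.
Midpoints: 89/24, 4.125, 109/24, 119/24, 5.375, 139/24.
f(89/24) = 120/161, f(4.125) = 40/57, f(109/24) = 120/181, f(119/24) = 120/191, f(5.375) = 40/67, f(139/24) = 120/211.
Sum = Δu · [f(89/24) + f(4.125) + f(109/24) + ...].
Sum ≈ 1.6267.

1.6267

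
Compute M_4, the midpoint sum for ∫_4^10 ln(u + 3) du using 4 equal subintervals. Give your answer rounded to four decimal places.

13.7291

Δu = (10 − 4)/4 = 1.5.
Midpoints: 4.75, 6.25, 7.75, 9.25.
f(4.75) ≈ 2.0477, f(6.25) ≈ 2.2246, f(7.75) ≈ 2.3749, f(9.25) ≈ 2.5055.
Sum = Δu · [f(4.75) + f(6.25) + f(7.75) + f(9.25)].
Sum ≈ 13.7291.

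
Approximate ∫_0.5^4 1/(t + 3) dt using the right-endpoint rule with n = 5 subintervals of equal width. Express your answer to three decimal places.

Δt = (4 − 0.5)/5 = 0.7.
Right endpoints: 1.2, 1.9, 2.6, 3.3, 4.
f(1.2) = 5/21, f(1.9) = 10/49, f(2.6) = 5/28, f(3.3) = 10/63, f(4) = 1/7.
Sum = Δt · [f(1.2) + f(1.9) + f(2.6) + f(3.3) + f(4)].
Sum ≈ 0.646.

0.646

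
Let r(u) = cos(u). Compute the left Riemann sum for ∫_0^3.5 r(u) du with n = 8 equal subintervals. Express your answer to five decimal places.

0.07843

Δu = (3.5 − 0)/8 = 0.4375.
Left endpoints: 0, 0.4375, 0.875, 1.3125, 1.75, 2.1875, 2.625, 3.0625.
r(0) ≈ 1.00000, r(0.4375) ≈ 0.90581, r(0.875) ≈ 0.64100, r(1.3125) ≈ 0.25543, r(1.75) ≈ -0.17825, r(2.1875) ≈ -0.57835, r(2.625) ≈ -0.86951, r(3.0625) ≈ -0.99687.
Sum = Δu · [r(0) + r(0.4375) + r(0.875) + ...].
Sum ≈ 0.07843.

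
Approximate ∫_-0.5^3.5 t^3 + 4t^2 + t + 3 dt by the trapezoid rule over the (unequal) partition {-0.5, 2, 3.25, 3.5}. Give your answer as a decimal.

Subinterval widths: 2.5, 1.25, 0.25.
f(-0.5) = 3.375, f(2) = 29, f(3.25) = 82.828125, f(3.5) = 98.375.
On each subinterval the trapezoid contributes (Δt_i/2)·[f(t_{i-1}) + f(t_i)].
Sum = 133.01171875.

133.01171875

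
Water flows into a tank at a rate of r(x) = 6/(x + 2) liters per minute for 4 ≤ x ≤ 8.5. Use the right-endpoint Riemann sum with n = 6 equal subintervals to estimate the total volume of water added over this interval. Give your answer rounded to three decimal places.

3.202

Δx = (8.5 − 4)/6 = 0.75.
Right endpoints: 4.75, 5.5, 6.25, 7, 7.75, 8.5.
r(4.75) = 8/9, r(5.5) = 0.8, r(6.25) = 8/11, r(7) = 2/3, r(7.75) = 8/13, r(8.5) = 4/7.
Sum = Δx · [r(4.75) + r(5.5) + r(6.25) + ...].
Sum ≈ 3.202.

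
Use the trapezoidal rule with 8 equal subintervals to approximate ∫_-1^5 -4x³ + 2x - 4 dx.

-637.5

Δx = (5 − (-1))/8 = 0.75.
f(-1) = -2, f(-0.25) = -4.4375, f(0.5) = -3.5, f(1.25) = -9.3125, f(2) = -32, f(2.75) = -81.6875, f(3.5) = -168.5, f(4.25) = -302.5625, f(5) = -494.
T_8 = (Δx/2)·[f(x_0) + 2f(x_1) + ... + 2f(x_{7}) + f(x_8)].
Sum = -637.5.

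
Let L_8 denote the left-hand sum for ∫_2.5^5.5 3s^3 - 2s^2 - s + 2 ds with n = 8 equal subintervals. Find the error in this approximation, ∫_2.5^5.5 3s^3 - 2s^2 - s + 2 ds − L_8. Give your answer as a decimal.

72.84375

Exact integral: ∫_2.5^5.5 f(s) ds = 550.5.
L_8 = 477.65625.
Error = 550.5 − 477.65625 = 72.84375.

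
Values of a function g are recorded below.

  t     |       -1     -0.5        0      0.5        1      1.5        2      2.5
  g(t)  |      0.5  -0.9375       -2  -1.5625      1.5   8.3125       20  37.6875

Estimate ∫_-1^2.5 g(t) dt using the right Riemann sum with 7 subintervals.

31.5

Δt = 0.5.
Sum = 0.5·[(-0.9375) + (-2) + (-1.5625) + 1.5 + 8.3125 + 20 + 37.6875] = 31.5.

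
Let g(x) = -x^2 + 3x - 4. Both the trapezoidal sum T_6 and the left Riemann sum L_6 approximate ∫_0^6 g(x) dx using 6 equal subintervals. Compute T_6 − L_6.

T_6 = -43.
L_6 = -34.
T_6 − L_6 = -9.

-9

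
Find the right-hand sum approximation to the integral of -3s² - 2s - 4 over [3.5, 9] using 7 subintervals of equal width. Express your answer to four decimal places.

Δs = (9 − 3.5)/7 = 11/14.
Right endpoints: 30/7, 71/14, 41/7, 93/14, 52/7, 115/14, 9.
f(30/7) = -3316/49, f(71/14) = -17895/196, f(41/7) = -5813/49, f(93/14) = -29335/196, f(52/7) = -9036/49, f(115/14) = -43679/196, f(9) = -265.
Sum = Δs · [f(30/7) + f(71/14) + f(41/7) + ...].
Sum ≈ -863.9209.

-863.9209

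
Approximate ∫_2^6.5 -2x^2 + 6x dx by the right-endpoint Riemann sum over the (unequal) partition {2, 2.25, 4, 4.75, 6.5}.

-105.25

Subinterval widths: 0.25, 1.75, 0.75, 1.75.
Right endpoints: 2.25, 4, 4.75, 6.5.
f(2.25) = 3.375, f(4) = -8, f(4.75) = -16.625, f(6.5) = -45.5.
Sum = Σ Δx_i · f(x_i).
Sum = -105.25.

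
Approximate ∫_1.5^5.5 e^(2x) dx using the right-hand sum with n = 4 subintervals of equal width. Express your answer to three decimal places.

69222.272

Δx = (5.5 − 1.5)/4 = 1.
Right endpoints: 2.5, 3.5, 4.5, 5.5.
f(2.5) ≈ 148.413, f(3.5) ≈ 1096.633, f(4.5) ≈ 8103.084, f(5.5) ≈ 59874.142.
Sum = Δx · [f(2.5) + f(3.5) + f(4.5) + f(5.5)].
Sum ≈ 69222.272.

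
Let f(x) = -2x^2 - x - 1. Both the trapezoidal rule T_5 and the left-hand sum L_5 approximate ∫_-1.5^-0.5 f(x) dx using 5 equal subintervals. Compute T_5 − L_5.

T_5 = -2.18.
L_5 = -2.48.
T_5 − L_5 = 0.3.

0.3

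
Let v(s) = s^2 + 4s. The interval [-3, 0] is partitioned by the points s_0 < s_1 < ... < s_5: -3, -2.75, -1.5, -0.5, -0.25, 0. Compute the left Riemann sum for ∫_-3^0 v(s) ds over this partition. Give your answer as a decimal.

-9.46875

Subinterval widths: 0.25, 1.25, 1, 0.25, 0.25.
Left endpoints: -3, -2.75, -1.5, -0.5, -0.25.
v(-3) = -3, v(-2.75) = -3.4375, v(-1.5) = -3.75, v(-0.5) = -1.75, v(-0.25) = -0.9375.
Sum = Σ Δs_i · v(s_i).
Sum = -9.46875.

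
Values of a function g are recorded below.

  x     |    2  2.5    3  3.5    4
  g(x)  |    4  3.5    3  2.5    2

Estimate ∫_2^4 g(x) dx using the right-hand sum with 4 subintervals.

5.5

Δx = 0.5.
Sum = 0.5·[3.5 + 3 + 2.5 + 2] = 5.5.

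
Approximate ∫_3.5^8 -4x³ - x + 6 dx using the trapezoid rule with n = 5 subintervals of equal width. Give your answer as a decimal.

-3986.73

Δx = (8 − 3.5)/5 = 0.9.
f(3.5) = -169, f(4.4) = -339.136, f(5.3) = -594.808, f(6.2) = -953.512, f(7.1) = -1432.744, f(8) = -2050.
T_5 = (Δx/2)·[f(x_0) + 2f(x_1) + ... + 2f(x_{4}) + f(x_5)].
Sum = -3986.73.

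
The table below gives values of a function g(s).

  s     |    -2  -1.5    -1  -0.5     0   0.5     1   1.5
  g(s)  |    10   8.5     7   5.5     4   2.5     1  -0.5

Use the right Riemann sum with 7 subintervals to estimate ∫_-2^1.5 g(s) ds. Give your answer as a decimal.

Δs = 0.5.
Sum = 0.5·[8.5 + 7 + 5.5 + 4 + 2.5 + 1 + (-0.5)] = 14.

14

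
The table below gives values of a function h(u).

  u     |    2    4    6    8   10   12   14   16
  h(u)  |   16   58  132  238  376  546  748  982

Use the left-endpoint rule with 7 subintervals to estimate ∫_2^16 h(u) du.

Δu = 2.
Sum = 2·[16 + 58 + 132 + 238 + 376 + 546 + 748] = 4228.

4228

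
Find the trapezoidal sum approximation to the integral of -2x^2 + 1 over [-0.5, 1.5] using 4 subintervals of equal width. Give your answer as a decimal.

-0.5

Δx = (1.5 − (-0.5))/4 = 0.5.
f(-0.5) = 0.5, f(0) = 1, f(0.5) = 0.5, f(1) = -1, f(1.5) = -3.5.
T_4 = (Δx/2)·[f(x_0) + 2f(x_1) + 2f(x_2) + 2f(x_3) + f(x_4)].
Sum = -0.5.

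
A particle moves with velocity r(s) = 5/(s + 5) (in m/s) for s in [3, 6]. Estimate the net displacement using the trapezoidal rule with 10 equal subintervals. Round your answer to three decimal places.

1.593

Δs = (6 − 3)/10 = 0.3.
r(3) = 0.625, r(3.3) = 50/83, r(3.6) = 25/43, r(3.9) = 50/89, r(4.2) = 25/46, r(4.5) = 10/19, r(4.8) = 25/49, r(5.1) = 50/101, r(5.4) = 25/52, r(5.7) = 50/107, r(6) = 5/11.
T_10 = (Δs/2)·[r(s_0) + 2r(s_1) + ... + 2r(s_{9}) + r(s_10)].
Sum ≈ 1.593.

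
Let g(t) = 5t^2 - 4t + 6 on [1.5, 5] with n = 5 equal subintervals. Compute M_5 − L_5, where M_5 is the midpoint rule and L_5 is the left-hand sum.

M_5 = 177.49375.
L_5 = 144.725.
M_5 − L_5 = 32.76875.

32.76875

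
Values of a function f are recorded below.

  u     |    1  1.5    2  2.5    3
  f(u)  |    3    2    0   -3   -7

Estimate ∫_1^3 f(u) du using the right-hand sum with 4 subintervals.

Δu = 0.5.
Sum = 0.5·[2 + 0 + (-3) + (-7)] = -4.

-4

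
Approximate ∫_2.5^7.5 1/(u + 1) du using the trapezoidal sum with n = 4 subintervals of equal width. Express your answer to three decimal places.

0.896

Δu = (7.5 − 2.5)/4 = 1.25.
f(2.5) = 2/7, f(3.75) = 4/19, f(5) = 1/6, f(6.25) = 4/29, f(7.5) = 2/17.
T_4 = (Δu/2)·[f(u_0) + 2f(u_1) + 2f(u_2) + 2f(u_3) + f(u_4)].
Sum ≈ 0.896.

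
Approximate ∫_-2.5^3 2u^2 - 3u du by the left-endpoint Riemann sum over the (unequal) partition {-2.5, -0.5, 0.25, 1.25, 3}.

39.78125

Subinterval widths: 2, 0.75, 1, 1.75.
Left endpoints: -2.5, -0.5, 0.25, 1.25.
f(-2.5) = 20, f(-0.5) = 2, f(0.25) = -0.625, f(1.25) = -0.625.
Sum = Σ Δu_i · f(u_i).
Sum = 39.78125.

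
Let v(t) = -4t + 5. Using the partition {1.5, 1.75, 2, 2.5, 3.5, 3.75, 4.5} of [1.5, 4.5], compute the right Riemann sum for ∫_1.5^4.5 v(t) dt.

-25

Subinterval widths: 0.25, 0.25, 0.5, 1, 0.25, 0.75.
Right endpoints: 1.75, 2, 2.5, 3.5, 3.75, 4.5.
v(1.75) = -2, v(2) = -3, v(2.5) = -5, v(3.5) = -9, v(3.75) = -10, v(4.5) = -13.
Sum = Σ Δt_i · v(t_i).
Sum = -25.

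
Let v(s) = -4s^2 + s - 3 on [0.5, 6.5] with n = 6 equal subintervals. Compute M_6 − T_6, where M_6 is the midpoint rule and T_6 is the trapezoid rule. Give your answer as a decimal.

M_6 = -361.
T_6 = -367.
M_6 − T_6 = 6.

6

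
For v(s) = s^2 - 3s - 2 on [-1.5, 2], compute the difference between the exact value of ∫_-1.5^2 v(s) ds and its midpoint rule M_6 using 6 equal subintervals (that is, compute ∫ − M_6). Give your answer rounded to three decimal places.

Exact integral: ∫_-1.5^2 v(s) ds ≈ -5.83333.
M_6 ≈ -5.93258.
Error ≈ -5.83333 − (-5.93258) ≈ 0.099.

0.099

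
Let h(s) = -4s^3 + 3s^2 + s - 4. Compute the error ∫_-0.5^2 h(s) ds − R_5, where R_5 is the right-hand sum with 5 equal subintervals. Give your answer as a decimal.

Exact integral: ∫_-0.5^2 h(s) ds = -15.9375.
R_5 = -21.25.
Error = -15.9375 − (-21.25) = 5.3125.

5.3125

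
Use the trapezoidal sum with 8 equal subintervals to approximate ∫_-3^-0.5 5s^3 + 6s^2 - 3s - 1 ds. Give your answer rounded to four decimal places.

Δs = (-0.5 − (-3))/8 = 0.3125.
f(-3) = -73, f(-2.6875) = -191103/4096, f(-2.375) = -13831/512, f(-2.0625) = -53893/4096, f(-1.75) = -4.171875, f(-1.4375) = 3517/4096, f(-1.125) = 1459/512, f(-0.8125) = 11127/4096, f(-0.5) = 1.375.
T_8 = (Δs/2)·[f(s_0) + 2f(s_1) + ... + 2f(s_{7}) + f(s_8)].
Sum ≈ -37.6208.

-37.6208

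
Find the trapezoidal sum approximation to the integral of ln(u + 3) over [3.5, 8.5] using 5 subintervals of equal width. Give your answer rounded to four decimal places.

10.9147

Δu = (8.5 − 3.5)/5 = 1.
f(3.5) ≈ 1.8718, f(4.5) ≈ 2.0149, f(5.5) ≈ 2.1401, f(6.5) ≈ 2.2513, f(7.5) ≈ 2.3514, f(8.5) ≈ 2.4423.
T_5 = (Δu/2)·[f(u_0) + 2f(u_1) + ... + 2f(u_{4}) + f(u_5)].
Sum ≈ 10.9147.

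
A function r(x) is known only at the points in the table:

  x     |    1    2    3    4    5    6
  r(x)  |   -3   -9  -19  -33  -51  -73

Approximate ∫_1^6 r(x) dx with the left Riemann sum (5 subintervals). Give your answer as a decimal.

-115

Δx = 1.
Sum = 1·[(-3) + (-9) + (-19) + (-33) + (-51)] = -115.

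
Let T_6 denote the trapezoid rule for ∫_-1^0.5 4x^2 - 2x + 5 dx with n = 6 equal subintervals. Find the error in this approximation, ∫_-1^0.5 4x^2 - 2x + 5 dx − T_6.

-0.0625

Exact integral: ∫_-1^0.5 f(x) dx = 9.75.
T_6 = 9.8125.
Error = 9.75 − 9.8125 = -0.0625.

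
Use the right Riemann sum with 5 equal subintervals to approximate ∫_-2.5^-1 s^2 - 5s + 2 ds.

Δs = (-1 − (-2.5))/5 = 0.3.
Right endpoints: -2.2, -1.9, -1.6, -1.3, -1.
f(-2.2) = 17.84, f(-1.9) = 15.11, f(-1.6) = 12.56, f(-1.3) = 10.19, f(-1) = 8.
Sum = Δs · [f(-2.2) + f(-1.9) + f(-1.6) + f(-1.3) + f(-1)].
Sum = 19.11.

19.11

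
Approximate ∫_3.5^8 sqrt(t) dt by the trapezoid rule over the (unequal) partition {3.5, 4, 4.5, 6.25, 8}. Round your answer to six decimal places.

10.704066

Subinterval widths: 0.5, 0.5, 1.75, 1.75.
f(3.5) ≈ 1.870829, f(4) ≈ 2.000000, f(4.5) ≈ 2.121320, f(6.25) ≈ 2.500000, f(8) ≈ 2.828427.
On each subinterval the trapezoid contributes (Δt_i/2)·[f(t_{i-1}) + f(t_i)].
Sum ≈ 10.704066.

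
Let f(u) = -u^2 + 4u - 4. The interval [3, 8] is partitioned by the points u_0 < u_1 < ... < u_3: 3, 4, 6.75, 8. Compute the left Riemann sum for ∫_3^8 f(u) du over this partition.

-40.203125

Subinterval widths: 1, 2.75, 1.25.
Left endpoints: 3, 4, 6.75.
f(3) = -1, f(4) = -4, f(6.75) = -22.5625.
Sum = Σ Δu_i · f(u_i).
Sum = -40.203125.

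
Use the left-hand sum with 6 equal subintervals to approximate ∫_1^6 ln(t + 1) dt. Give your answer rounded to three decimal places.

Δt = (6 − 1)/6 = 5/6.
Left endpoints: 1, 11/6, 8/3, 3.5, 13/3, 31/6.
f(1) ≈ 0.693, f(11/6) ≈ 1.041, f(8/3) ≈ 1.299, f(3.5) ≈ 1.504, f(13/3) ≈ 1.674, f(31/6) ≈ 1.819.
Sum = Δt · [f(1) + f(11/6) + f(8/3) + ...].
Sum ≈ 6.693.

6.693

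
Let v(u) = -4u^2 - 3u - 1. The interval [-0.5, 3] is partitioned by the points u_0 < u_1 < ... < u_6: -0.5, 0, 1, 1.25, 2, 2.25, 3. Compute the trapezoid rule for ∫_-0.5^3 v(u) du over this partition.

-54.125

Subinterval widths: 0.5, 1, 0.25, 0.75, 0.25, 0.75.
v(-0.5) = -0.5, v(0) = -1, v(1) = -8, v(1.25) = -11, v(2) = -23, v(2.25) = -28, v(3) = -46.
On each subinterval the trapezoid contributes (Δu_i/2)·[v(u_{i-1}) + v(u_i)].
Sum = -54.125.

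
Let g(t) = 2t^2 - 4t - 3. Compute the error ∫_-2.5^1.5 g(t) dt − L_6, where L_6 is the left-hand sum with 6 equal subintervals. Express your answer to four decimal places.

-8.5926

Exact integral: ∫_-2.5^1.5 g(t) dt ≈ 8.666667.
L_6 ≈ 17.259259.
Error ≈ 8.666667 − 17.259259 ≈ -8.5926.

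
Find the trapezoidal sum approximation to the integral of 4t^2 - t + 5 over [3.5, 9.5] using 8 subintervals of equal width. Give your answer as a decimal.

Δt = (9.5 − 3.5)/8 = 0.75.
f(3.5) = 50.5, f(4.25) = 73, f(5) = 100, f(5.75) = 131.5, f(6.5) = 167.5, f(7.25) = 208, f(8) = 253, f(8.75) = 302.5, f(9.5) = 356.5.
T_8 = (Δt/2)·[f(t_0) + 2f(t_1) + ... + 2f(t_{7}) + f(t_8)].
Sum = 1079.25.

1079.25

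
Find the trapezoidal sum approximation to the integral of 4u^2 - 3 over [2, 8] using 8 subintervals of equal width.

656.25

Δu = (8 − 2)/8 = 0.75.
f(2) = 13, f(2.75) = 27.25, f(3.5) = 46, f(4.25) = 69.25, f(5) = 97, f(5.75) = 129.25, f(6.5) = 166, f(7.25) = 207.25, f(8) = 253.
T_8 = (Δu/2)·[f(u_0) + 2f(u_1) + ... + 2f(u_{7}) + f(u_8)].
Sum = 656.25.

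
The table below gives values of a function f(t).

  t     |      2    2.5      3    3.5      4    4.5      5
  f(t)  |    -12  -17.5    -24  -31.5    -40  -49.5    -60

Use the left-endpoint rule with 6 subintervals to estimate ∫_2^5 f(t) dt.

-87.25

Δt = 0.5.
Sum = 0.5·[(-12) + (-17.5) + (-24) + (-31.5) + (-40) + (-49.5)] = -87.25.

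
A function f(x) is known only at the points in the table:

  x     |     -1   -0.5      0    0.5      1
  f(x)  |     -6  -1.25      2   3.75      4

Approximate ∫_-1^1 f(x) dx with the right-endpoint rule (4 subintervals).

Δx = 0.5.
Sum = 0.5·[(-1.25) + 2 + 3.75 + 4] = 4.25.

4.25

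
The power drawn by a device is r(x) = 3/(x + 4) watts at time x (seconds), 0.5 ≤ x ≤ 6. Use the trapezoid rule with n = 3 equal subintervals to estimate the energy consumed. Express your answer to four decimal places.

Δx = (6 − 0.5)/3 = 11/6.
r(0.5) = 2/3, r(7/3) = 9/19, r(25/6) = 18/49, r(6) = 0.3.
T_3 = (Δx/2)·[r(x_0) + 2r(x_1) + 2r(x_2) + r(x_3)].
Sum ≈ 2.4280.

2.4280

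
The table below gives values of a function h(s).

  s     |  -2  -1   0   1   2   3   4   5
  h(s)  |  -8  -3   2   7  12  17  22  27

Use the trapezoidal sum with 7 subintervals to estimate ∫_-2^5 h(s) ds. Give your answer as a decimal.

66.5

Δs = 1.
T_7 = (1/2)·[(-8) + 2·(-3) + 2·2 + 2·7 + 2·12 + 2·17 + 2·22 + 27] = 66.5.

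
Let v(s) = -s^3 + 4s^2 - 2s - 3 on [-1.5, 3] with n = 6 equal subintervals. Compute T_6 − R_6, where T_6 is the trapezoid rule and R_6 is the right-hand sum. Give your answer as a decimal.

4.640625

T_6 = 2.00390625.
R_6 = -2.63671875.
T_6 − R_6 = 4.640625.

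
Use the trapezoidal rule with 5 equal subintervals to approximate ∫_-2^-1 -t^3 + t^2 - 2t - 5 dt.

Δt = (-1 − (-2))/5 = 0.2.
f(-2) = 11, f(-1.8) = 7.672, f(-1.6) = 4.856, f(-1.4) = 2.504, f(-1.2) = 0.568, f(-1) = -1.
T_5 = (Δt/2)·[f(t_0) + 2f(t_1) + ... + 2f(t_{4}) + f(t_5)].
Sum = 4.12.

4.12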